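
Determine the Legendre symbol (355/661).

-1

Euler's criterion: (355/661) ≡ 355^330 (mod 661).
355^2 ≡ 435 (mod 661)
355^4 ≡ 179 (mod 661)
355^8 ≡ 313 (mod 661)
355^16 ≡ 141 (mod 661)
355^32 ≡ 51 (mod 661)
355^64 ≡ 618 (mod 661)
355^128 ≡ 527 (mod 661)
355^256 ≡ 109 (mod 661)
355^330 = 355^(256+64+8+2) ≡ 660 (mod 661).
Result is 660 ≡ −1, so (355/661) = −1.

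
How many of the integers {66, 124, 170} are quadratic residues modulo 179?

(66/179) = +1 → QR.
(124/179) = +1 → QR.
(170/179) = -1 → non-residue.
Total quadratic residues among the 3: 2.

2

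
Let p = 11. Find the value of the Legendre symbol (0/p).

0

Top reduces to 0: gcd > 1, so the symbol is 0.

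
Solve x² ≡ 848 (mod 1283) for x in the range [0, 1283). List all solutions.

411, 872

Since 1283 ≡ 3 (mod 4), a square root of 848 is 848^((1283+1)/4) = 848^321 mod 1283.
Repeated squaring: 848^2≡624, 848^4≡627, 848^8≡531, 848^16≡984, 848^32≡874, 848^64≡491, 848^128≡1160, 848^256≡1016 (mod 1283).
848^321 = 848^(256+64+1) ≡ 411 (mod 1283).
Check: 411² = 168921 ≡ 848 (mod 1283). The two roots are 411 and 872.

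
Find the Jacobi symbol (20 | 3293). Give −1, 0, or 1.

-1

Pull out 2^2: since 3293 ≡ 5 (mod 8), (2/3293) = -1, so (2/3293)^2 = +1.
Reciprocity: 5 ≡ 1 and 3293 ≡ 1 (mod 4), so (5/3293) = +(3293/5).
Reduce top mod 5: now compute (3/5).
Reciprocity: 3 ≡ 3 and 5 ≡ 1 (mod 4), so (3/5) = +(5/3).
Reduce top mod 3: now compute (2/3).
Pull out 2: since 3 ≡ 3 (mod 8), (2/3) = -1.
Reached (1/3) = 1. Collecting the sign flips along the way, the symbol is -1.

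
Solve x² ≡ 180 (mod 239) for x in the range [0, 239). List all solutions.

53, 186

Since 239 ≡ 3 (mod 4), a square root of 180 is 180^((239+1)/4) = 180^60 mod 239.
Repeated squaring: 180^2≡135, 180^4≡61, 180^8≡136, 180^16≡93, 180^32≡45 (mod 239).
180^60 = 180^(32+16+8+4) ≡ 186 (mod 239).
Check: 186² = 34596 ≡ 180 (mod 239). The two roots are 53 and 186.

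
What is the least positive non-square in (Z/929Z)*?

3

(2/929) = +1, so 2 is a residue.
(3/929) = −1, so 3 is the smallest positive non-residue mod 929.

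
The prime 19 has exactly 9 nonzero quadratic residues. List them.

Square k = 1,…,9 (k and 19−k give the same square):
1²=1, 2²=4, 3²=9, 4²=16, 5²≡6, 6²≡17, 7²≡11, 8²≡7, 9²≡5 (mod 19).
So the quadratic residues mod 19 are {1, 4, 5, 6, 7, 9, 11, 16, 17}.

1, 4, 5, 6, 7, 9, 11, 16, 17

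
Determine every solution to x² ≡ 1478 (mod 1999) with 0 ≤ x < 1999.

74, 1925

Since 1999 ≡ 3 (mod 4), a square root of 1478 is 1478^((1999+1)/4) = 1478^500 mod 1999.
Repeated squaring: 1478^2≡1576, 1478^4≡1018, 1478^8≡842, 1478^16≡1318, 1478^32≡1992, 1478^64≡49, 1478^128≡402, 1478^256≡1684 (mod 1999).
1478^500 = 1478^(256+128+64+32+16+4) ≡ 74 (mod 1999).
Check: 74² = 5476 ≡ 1478 (mod 1999). The two roots are 74 and 1925.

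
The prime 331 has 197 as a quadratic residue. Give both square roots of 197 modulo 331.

Since 331 ≡ 3 (mod 4), a square root of 197 is 197^((331+1)/4) = 197^83 mod 331.
Repeated squaring: 197^2≡82, 197^4≡104, 197^8≡224, 197^16≡195, 197^32≡291, 197^64≡276 (mod 331).
197^83 = 197^(64+16+2+1) ≡ 39 (mod 331).
Check: 39² = 1521 ≡ 197 (mod 331). The two roots are 39 and 292.

39, 292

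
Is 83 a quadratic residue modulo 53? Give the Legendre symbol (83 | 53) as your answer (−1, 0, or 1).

-1

First reduce: 83 ≡ 30 (mod 53).
Pull out 2: since 53 ≡ 5 (mod 8), (2/53) = -1.
Reciprocity: 15 ≡ 3 and 53 ≡ 1 (mod 4), so (15/53) = +(53/15).
Reduce top mod 15: now compute (8/15).
Pull out 2^3: since 15 ≡ 7 (mod 8), (2/15) = +1, so (2/15)^3 = +1.
Reached (1/15) = 1. Collecting the sign flips along the way, the symbol is -1.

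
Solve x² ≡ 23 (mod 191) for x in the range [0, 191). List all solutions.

Since 191 ≡ 3 (mod 4), a square root of 23 is 23^((191+1)/4) = 23^48 mod 191.
Repeated squaring: 23^2≡147, 23^4≡26, 23^8≡103, 23^16≡104, 23^32≡120 (mod 191).
23^48 = 23^(32+16) ≡ 65 (mod 191).
Check: 65² = 4225 ≡ 23 (mod 191). The two roots are 65 and 126.

65, 126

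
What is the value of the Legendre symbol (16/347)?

1

Pull out 2^4: since 347 ≡ 3 (mod 8), (2/347) = -1, so (2/347)^4 = +1.
Reached (1/347) = 1. Collecting the sign flips along the way, the symbol is +1.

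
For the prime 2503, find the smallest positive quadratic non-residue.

3

(2/2503) = +1, so 2 is a residue.
(3/2503) = −1, so 3 is the smallest positive non-residue mod 2503.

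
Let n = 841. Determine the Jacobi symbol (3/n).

1

Reciprocity: 3 ≡ 3 and 841 ≡ 1 (mod 4), so (3/841) = +(841/3).
Reduce top mod 3: now compute (1/3).
Reached (1/3) = 1. Collecting the sign flips along the way, the symbol is +1.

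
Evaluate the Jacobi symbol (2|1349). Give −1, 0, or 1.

Pull out 2: since 1349 ≡ 5 (mod 8), (2/1349) = -1.
Reached (1/1349) = 1. Collecting the sign flips along the way, the symbol is -1.

-1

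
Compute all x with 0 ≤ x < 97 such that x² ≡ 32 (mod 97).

41, 56

97 ≡ 1 (mod 4), so we find a root by search.
Trying successive values, 41² = 1681 ≡ 32 (mod 97). The other root is 97 − 41 = 56.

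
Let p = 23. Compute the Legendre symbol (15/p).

-1

Reciprocity: 15 ≡ 3 and 23 ≡ 3 (mod 4), so (15/23) = −(23/15).
Reduce top mod 15: now compute (8/15).
Pull out 2^3: since 15 ≡ 7 (mod 8), (2/15) = +1, so (2/15)^3 = +1.
Reached (1/15) = 1. Collecting the sign flips along the way, the symbol is -1.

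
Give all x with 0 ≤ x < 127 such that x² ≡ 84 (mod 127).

46, 81

Since 127 ≡ 3 (mod 4), a square root of 84 is 84^((127+1)/4) = 84^32 mod 127.
Repeated squaring: 84^2≡71, 84^4≡88, 84^8≡124, 84^16≡9, 84^32≡81 (mod 127).
84^32 = 84^(32) ≡ 81 (mod 127).
Check: 81² = 6561 ≡ 84 (mod 127). The two roots are 46 and 81.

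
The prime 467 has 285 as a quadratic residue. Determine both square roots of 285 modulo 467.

Since 467 ≡ 3 (mod 4), a square root of 285 is 285^((467+1)/4) = 285^117 mod 467.
Repeated squaring: 285^2≡434, 285^4≡155, 285^8≡208, 285^16≡300, 285^32≡336, 285^64≡349 (mod 467).
285^117 = 285^(64+32+16+4+1) ≡ 179 (mod 467).
Check: 179² = 32041 ≡ 285 (mod 467). The two roots are 179 and 288.

179, 288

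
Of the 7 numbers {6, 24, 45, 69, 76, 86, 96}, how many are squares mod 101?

(6/101) = +1 → QR.
(24/101) = +1 → QR.
(45/101) = +1 → QR.
(69/101) = -1 → non-residue.
(76/101) = +1 → QR.
(86/101) = -1 → non-residue.
(96/101) = +1 → QR.
Total quadratic residues among the 7: 5.

5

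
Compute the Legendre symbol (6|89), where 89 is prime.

Pull out 2: since 89 ≡ 1 (mod 8), (2/89) = +1.
Reciprocity: 3 ≡ 3 and 89 ≡ 1 (mod 4), so (3/89) = +(89/3).
Reduce top mod 3: now compute (2/3).
Pull out 2: since 3 ≡ 3 (mod 8), (2/3) = -1.
Reached (1/3) = 1. Collecting the sign flips along the way, the symbol is -1.

-1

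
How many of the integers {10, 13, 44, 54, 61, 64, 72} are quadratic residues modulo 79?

5

(10/79) = +1 → QR.
(13/79) = +1 → QR.
(44/79) = +1 → QR.
(54/79) = -1 → non-residue.
(61/79) = -1 → non-residue.
(64/79) = +1 → QR.
(72/79) = +1 → QR.
Total quadratic residues among the 7: 5.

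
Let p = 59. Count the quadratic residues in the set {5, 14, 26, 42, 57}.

(5/59) = +1 → QR.
(14/59) = -1 → non-residue.
(26/59) = +1 → QR.
(42/59) = -1 → non-residue.
(57/59) = +1 → QR.
Total quadratic residues among the 5: 3.

3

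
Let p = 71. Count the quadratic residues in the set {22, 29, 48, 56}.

2

(22/71) = -1 → non-residue.
(29/71) = +1 → QR.
(48/71) = +1 → QR.
(56/71) = -1 → non-residue.
Total quadratic residues among the 4: 2.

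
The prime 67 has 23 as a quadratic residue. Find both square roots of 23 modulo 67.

31, 36

Since 67 ≡ 3 (mod 4), a square root of 23 is 23^((67+1)/4) = 23^17 mod 67.
Repeated squaring: 23^2≡60, 23^4≡49, 23^8≡56, 23^16≡54 (mod 67).
23^17 = 23^(16+1) ≡ 36 (mod 67).
Check: 36² = 1296 ≡ 23 (mod 67). The two roots are 31 and 36.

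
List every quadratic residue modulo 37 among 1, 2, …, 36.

1, 3, 4, 7, 9, 10, 11, 12, 16, 21, 25, 26, 27, 28, 30, 33, 34, 36

Square k = 1,…,18 (k and 37−k give the same square):
1²=1, 2²=4, 3²=9, 4²=16, 5²=25, 6²=36, 7²≡12, 8²≡27, 9²≡7, 10²≡26, 11²≡10, 12²≡33, 13²≡21, 14²≡11, 15²≡3, 16²≡34, 17²≡30, 18²≡28 (mod 37).
So the quadratic residues mod 37 are {1, 3, 4, 7, 9, 10, 11, 12, 16, 21, 25, 26, 27, 28, 30, 33, 34, 36}.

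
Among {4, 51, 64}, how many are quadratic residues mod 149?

(4/149) = +1 → QR.
(51/149) = -1 → non-residue.
(64/149) = +1 → QR.
Total quadratic residues among the 3: 2.

2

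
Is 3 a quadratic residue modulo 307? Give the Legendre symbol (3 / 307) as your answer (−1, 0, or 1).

-1

Reciprocity: 3 ≡ 3 and 307 ≡ 3 (mod 4), so (3/307) = −(307/3).
Reduce top mod 3: now compute (1/3).
Reached (1/3) = 1. Collecting the sign flips along the way, the symbol is -1.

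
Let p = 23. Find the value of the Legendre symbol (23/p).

First reduce: 23 ≡ 0 (mod 23).
Top reduces to 0: gcd > 1, so the symbol is 0.

0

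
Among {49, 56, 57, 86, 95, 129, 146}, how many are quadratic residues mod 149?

(49/149) = +1 → QR.
(56/149) = -1 → non-residue.
(57/149) = -1 → non-residue.
(86/149) = +1 → QR.
(95/149) = +1 → QR.
(129/149) = +1 → QR.
(146/149) = -1 → non-residue.
Total quadratic residues among the 7: 4.

4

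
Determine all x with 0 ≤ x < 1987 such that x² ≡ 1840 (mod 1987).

870, 1117

Since 1987 ≡ 3 (mod 4), a square root of 1840 is 1840^((1987+1)/4) = 1840^497 mod 1987.
Repeated squaring: 1840^2≡1739, 1840^4≡1894, 1840^8≡701, 1840^16≡612, 1840^32≡988, 1840^64≡527, 1840^128≡1536, 1840^256≡727 (mod 1987).
1840^497 = 1840^(256+128+64+32+16+1) ≡ 870 (mod 1987).
Check: 870² = 756900 ≡ 1840 (mod 1987). The two roots are 870 and 1117.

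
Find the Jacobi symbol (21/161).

Reciprocity: 21 ≡ 1 and 161 ≡ 1 (mod 4), so (21/161) = +(161/21).
Reduce top mod 21: now compute (14/21).
Pull out 2: since 21 ≡ 5 (mod 8), (2/21) = -1.
Reciprocity: 7 ≡ 3 and 21 ≡ 1 (mod 4), so (7/21) = +(21/7).
Reduce top mod 7: now compute (0/7).
Top reduces to 0: gcd > 1, so the symbol is 0.

0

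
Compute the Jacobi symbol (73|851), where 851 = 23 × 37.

Reciprocity: 73 ≡ 1 and 851 ≡ 3 (mod 4), so (73/851) = +(851/73).
Reduce top mod 73: now compute (48/73).
Pull out 2^4: since 73 ≡ 1 (mod 8), (2/73) = +1, so (2/73)^4 = +1.
Reciprocity: 3 ≡ 3 and 73 ≡ 1 (mod 4), so (3/73) = +(73/3).
Reduce top mod 3: now compute (1/3).
Reached (1/3) = 1. Collecting the sign flips along the way, the symbol is +1.

1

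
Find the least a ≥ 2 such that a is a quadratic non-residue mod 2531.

2

(2/2531) = −1, so 2 is the smallest positive non-residue mod 2531.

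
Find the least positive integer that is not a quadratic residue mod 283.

2

(2/283) = −1, so 2 is the smallest positive non-residue mod 283.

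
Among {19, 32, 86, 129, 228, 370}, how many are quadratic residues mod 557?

1

(19/557) = +1 → QR.
(32/557) = -1 → non-residue.
(86/557) = -1 → non-residue.
(129/557) = -1 → non-residue.
(228/557) = -1 → non-residue.
(370/557) = -1 → non-residue.
Total quadratic residues among the 6: 1.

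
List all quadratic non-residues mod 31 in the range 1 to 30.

Square k = 1,…,15 (k and 31−k give the same square):
1²=1, 2²=4, 3²=9, 4²=16, 5²=25, 6²≡5, 7²≡18, 8²≡2, 9²≡19, 10²≡7, 11²≡28, 12²≡20, 13²≡14, 14²≡10, 15²≡8 (mod 31).
The residues are {1, 2, 4, 5, 7, 8, 9, 10, 14, 16, 18, 19, 20, 25, 28}; the non-residues are the remaining 15 nonzero classes.

3 6 11 12 13 15 17 21 22 23 24 26 27 29 30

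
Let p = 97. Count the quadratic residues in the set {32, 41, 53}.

2

(32/97) = +1 → QR.
(41/97) = -1 → non-residue.
(53/97) = +1 → QR.
Total quadratic residues among the 3: 2.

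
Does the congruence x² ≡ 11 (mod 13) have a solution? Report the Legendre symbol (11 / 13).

-1

Reciprocity: 11 ≡ 3 and 13 ≡ 1 (mod 4), so (11/13) = +(13/11).
Reduce top mod 11: now compute (2/11).
Pull out 2: since 11 ≡ 3 (mod 8), (2/11) = -1.
Reached (1/11) = 1. Collecting the sign flips along the way, the symbol is -1.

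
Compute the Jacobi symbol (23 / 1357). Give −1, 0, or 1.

0

Reciprocity: 23 ≡ 3 and 1357 ≡ 1 (mod 4), so (23/1357) = +(1357/23).
Reduce top mod 23: now compute (0/23).
Top reduces to 0: gcd > 1, so the symbol is 0.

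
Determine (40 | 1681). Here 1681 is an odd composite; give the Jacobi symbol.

1

Pull out 2^3: since 1681 ≡ 1 (mod 8), (2/1681) = +1, so (2/1681)^3 = +1.
Reciprocity: 5 ≡ 1 and 1681 ≡ 1 (mod 4), so (5/1681) = +(1681/5).
Reduce top mod 5: now compute (1/5).
Reached (1/5) = 1. Collecting the sign flips along the way, the symbol is +1.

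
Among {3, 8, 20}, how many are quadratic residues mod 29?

1

(3/29) = -1 → non-residue.
(8/29) = -1 → non-residue.
(20/29) = +1 → QR.
Total quadratic residues among the 3: 1.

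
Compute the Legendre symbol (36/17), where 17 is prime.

1

First reduce: 36 ≡ 2 (mod 17).
Pull out 2: since 17 ≡ 1 (mod 8), (2/17) = +1.
Reached (1/17) = 1. Collecting the sign flips along the way, the symbol is +1.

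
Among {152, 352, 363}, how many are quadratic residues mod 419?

(152/419) = +1 → QR.
(352/419) = +1 → QR.
(363/419) = +1 → QR.
Total quadratic residues among the 3: 3.

3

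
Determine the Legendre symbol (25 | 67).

1

Reciprocity: 25 ≡ 1 and 67 ≡ 3 (mod 4), so (25/67) = +(67/25).
Reduce top mod 25: now compute (17/25).
Reciprocity: 17 ≡ 1 and 25 ≡ 1 (mod 4), so (17/25) = +(25/17).
Reduce top mod 17: now compute (8/17).
Pull out 2^3: since 17 ≡ 1 (mod 8), (2/17) = +1, so (2/17)^3 = +1.
Reached (1/17) = 1. Collecting the sign flips along the way, the symbol is +1.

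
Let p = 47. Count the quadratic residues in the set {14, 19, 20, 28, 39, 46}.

2

(14/47) = +1 → QR.
(19/47) = -1 → non-residue.
(20/47) = -1 → non-residue.
(28/47) = +1 → QR.
(39/47) = -1 → non-residue.
(46/47) = -1 → non-residue.
Total quadratic residues among the 6: 2.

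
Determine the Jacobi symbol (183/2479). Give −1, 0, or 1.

-1

Reciprocity: 183 ≡ 3 and 2479 ≡ 3 (mod 4), so (183/2479) = −(2479/183).
Reduce top mod 183: now compute (100/183).
Pull out 2^2: since 183 ≡ 7 (mod 8), (2/183) = +1, so (2/183)^2 = +1.
Reciprocity: 25 ≡ 1 and 183 ≡ 3 (mod 4), so (25/183) = +(183/25).
Reduce top mod 25: now compute (8/25).
Pull out 2^3: since 25 ≡ 1 (mod 8), (2/25) = +1, so (2/25)^3 = +1.
Reached (1/25) = 1. Collecting the sign flips along the way, the symbol is -1.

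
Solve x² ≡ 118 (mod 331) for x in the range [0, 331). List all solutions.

117, 214

Since 331 ≡ 3 (mod 4), a square root of 118 is 118^((331+1)/4) = 118^83 mod 331.
Repeated squaring: 118^2≡22, 118^4≡153, 118^8≡239, 118^16≡189, 118^32≡304, 118^64≡67 (mod 331).
118^83 = 118^(64+16+2+1) ≡ 214 (mod 331).
Check: 214² = 45796 ≡ 118 (mod 331). The two roots are 117 and 214.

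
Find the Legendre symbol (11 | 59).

Euler's criterion: (11/59) ≡ 11^29 (mod 59).
11^2 ≡ 3 (mod 59)
11^4 ≡ 9 (mod 59)
11^8 ≡ 22 (mod 59)
11^16 ≡ 12 (mod 59)
11^29 = 11^(16+8+4+1) ≡ 58 (mod 59).
Result is 58 ≡ −1, so (11/59) = −1.

-1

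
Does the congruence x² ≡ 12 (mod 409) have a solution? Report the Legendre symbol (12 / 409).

Pull out 2^2: since 409 ≡ 1 (mod 8), (2/409) = +1, so (2/409)^2 = +1.
Reciprocity: 3 ≡ 3 and 409 ≡ 1 (mod 4), so (3/409) = +(409/3).
Reduce top mod 3: now compute (1/3).
Reached (1/3) = 1. Collecting the sign flips along the way, the symbol is +1.

1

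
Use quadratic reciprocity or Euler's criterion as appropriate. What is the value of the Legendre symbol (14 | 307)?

-1

Euler's criterion: (14/307) ≡ 14^153 (mod 307).
14^2 ≡ 196 (mod 307)
14^4 ≡ 41 (mod 307)
14^8 ≡ 146 (mod 307)
14^16 ≡ 133 (mod 307)
14^32 ≡ 190 (mod 307)
14^64 ≡ 181 (mod 307)
14^128 ≡ 219 (mod 307)
14^153 = 14^(128+16+8+1) ≡ 306 (mod 307).
Result is 306 ≡ −1, so (14/307) = −1.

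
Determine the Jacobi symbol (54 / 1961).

Pull out 2: since 1961 ≡ 1 (mod 8), (2/1961) = +1.
Reciprocity: 27 ≡ 3 and 1961 ≡ 1 (mod 4), so (27/1961) = +(1961/27).
Reduce top mod 27: now compute (17/27).
Reciprocity: 17 ≡ 1 and 27 ≡ 3 (mod 4), so (17/27) = +(27/17).
Reduce top mod 17: now compute (10/17).
Pull out 2: since 17 ≡ 1 (mod 8), (2/17) = +1.
Reciprocity: 5 ≡ 1 and 17 ≡ 1 (mod 4), so (5/17) = +(17/5).
Reduce top mod 5: now compute (2/5).
Pull out 2: since 5 ≡ 5 (mod 8), (2/5) = -1.
Reached (1/5) = 1. Collecting the sign flips along the way, the symbol is -1.

-1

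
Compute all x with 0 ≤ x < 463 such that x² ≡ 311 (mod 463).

Since 463 ≡ 3 (mod 4), a square root of 311 is 311^((463+1)/4) = 311^116 mod 463.
Repeated squaring: 311^2≡417, 311^4≡264, 311^8≡246, 311^16≡326, 311^32≡249, 311^64≡422 (mod 463).
311^116 = 311^(64+32+16+4) ≡ 316 (mod 463).
Check: 316² = 99856 ≡ 311 (mod 463). The two roots are 147 and 316.

147, 316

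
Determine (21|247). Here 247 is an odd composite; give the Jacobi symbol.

Reciprocity: 21 ≡ 1 and 247 ≡ 3 (mod 4), so (21/247) = +(247/21).
Reduce top mod 21: now compute (16/21).
Pull out 2^4: since 21 ≡ 5 (mod 8), (2/21) = -1, so (2/21)^4 = +1.
Reached (1/21) = 1. Collecting the sign flips along the way, the symbol is +1.

1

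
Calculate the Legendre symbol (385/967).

1

Reciprocity: 385 ≡ 1 and 967 ≡ 3 (mod 4), so (385/967) = +(967/385).
Reduce top mod 385: now compute (197/385).
Reciprocity: 197 ≡ 1 and 385 ≡ 1 (mod 4), so (197/385) = +(385/197).
Reduce top mod 197: now compute (188/197).
Pull out 2^2: since 197 ≡ 5 (mod 8), (2/197) = -1, so (2/197)^2 = +1.
Reciprocity: 47 ≡ 3 and 197 ≡ 1 (mod 4), so (47/197) = +(197/47).
Reduce top mod 47: now compute (9/47).
Reciprocity: 9 ≡ 1 and 47 ≡ 3 (mod 4), so (9/47) = +(47/9).
Reduce top mod 9: now compute (2/9).
Pull out 2: since 9 ≡ 1 (mod 8), (2/9) = +1.
Reached (1/9) = 1. Collecting the sign flips along the way, the symbol is +1.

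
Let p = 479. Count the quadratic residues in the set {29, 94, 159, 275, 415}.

1

(29/479) = -1 → non-residue.
(94/479) = -1 → non-residue.
(159/479) = -1 → non-residue.
(275/479) = +1 → QR.
(415/479) = -1 → non-residue.
Total quadratic residues among the 5: 1.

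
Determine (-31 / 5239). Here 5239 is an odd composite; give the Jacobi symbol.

First reduce: -31 ≡ 5208 (mod 5239).
Pull out 2^3: since 5239 ≡ 7 (mod 8), (2/5239) = +1, so (2/5239)^3 = +1.
Reciprocity: 651 ≡ 3 and 5239 ≡ 3 (mod 4), so (651/5239) = −(5239/651).
Reduce top mod 651: now compute (31/651).
Reciprocity: 31 ≡ 3 and 651 ≡ 3 (mod 4), so (31/651) = −(651/31).
Reduce top mod 31: now compute (0/31).
Top reduces to 0: gcd > 1, so the symbol is 0.

0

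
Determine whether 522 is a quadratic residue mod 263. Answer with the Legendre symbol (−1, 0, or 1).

First reduce: 522 ≡ 259 (mod 263).
Reciprocity: 259 ≡ 3 and 263 ≡ 3 (mod 4), so (259/263) = −(263/259).
Reduce top mod 259: now compute (4/259).
Pull out 2^2: since 259 ≡ 3 (mod 8), (2/259) = -1, so (2/259)^2 = +1.
Reached (1/259) = 1. Collecting the sign flips along the way, the symbol is -1.

-1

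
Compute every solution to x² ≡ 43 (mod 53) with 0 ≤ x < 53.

53 ≡ 1 (mod 4), so we find a root by search.
Trying successive values, 19² = 361 ≡ 43 (mod 53). The other root is 53 − 19 = 34.

19, 34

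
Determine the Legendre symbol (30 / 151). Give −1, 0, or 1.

-1

Pull out 2: since 151 ≡ 7 (mod 8), (2/151) = +1.
Reciprocity: 15 ≡ 3 and 151 ≡ 3 (mod 4), so (15/151) = −(151/15).
Reduce top mod 15: now compute (1/15).
Reached (1/15) = 1. Collecting the sign flips along the way, the symbol is -1.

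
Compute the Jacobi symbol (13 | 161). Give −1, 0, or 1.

-1

Reciprocity: 13 ≡ 1 and 161 ≡ 1 (mod 4), so (13/161) = +(161/13).
Reduce top mod 13: now compute (5/13).
Reciprocity: 5 ≡ 1 and 13 ≡ 1 (mod 4), so (5/13) = +(13/5).
Reduce top mod 5: now compute (3/5).
Reciprocity: 3 ≡ 3 and 5 ≡ 1 (mod 4), so (3/5) = +(5/3).
Reduce top mod 3: now compute (2/3).
Pull out 2: since 3 ≡ 3 (mod 8), (2/3) = -1.
Reached (1/3) = 1. Collecting the sign flips along the way, the symbol is -1.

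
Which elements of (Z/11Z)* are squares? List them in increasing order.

Square k = 1,…,5 (k and 11−k give the same square):
1²=1, 2²=4, 3²=9, 4²≡5, 5²≡3 (mod 11).
So the quadratic residues mod 11 are {1, 3, 4, 5, 9}.

1,3,4,5,9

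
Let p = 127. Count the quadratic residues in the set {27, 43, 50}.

1

(27/127) = -1 → non-residue.
(43/127) = -1 → non-residue.
(50/127) = +1 → QR.
Total quadratic residues among the 3: 1.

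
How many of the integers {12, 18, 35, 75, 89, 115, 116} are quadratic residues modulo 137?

2

(12/137) = -1 → non-residue.
(18/137) = +1 → QR.
(35/137) = -1 → non-residue.
(75/137) = -1 → non-residue.
(89/137) = -1 → non-residue.
(115/137) = +1 → QR.
(116/137) = -1 → non-residue.
Total quadratic residues among the 7: 2.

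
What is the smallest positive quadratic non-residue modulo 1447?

3

(2/1447) = +1, so 2 is a residue.
(3/1447) = −1, so 3 is the smallest positive non-residue mod 1447.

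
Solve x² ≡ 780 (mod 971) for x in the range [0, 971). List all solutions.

305, 666

Since 971 ≡ 3 (mod 4), a square root of 780 is 780^((971+1)/4) = 780^243 mod 971.
Repeated squaring: 780^2≡554, 780^4≡80, 780^8≡574, 780^16≡307, 780^32≡62, 780^64≡931, 780^128≡629 (mod 971).
780^243 = 780^(128+64+32+16+2+1) ≡ 305 (mod 971).
Check: 305² = 93025 ≡ 780 (mod 971). The two roots are 305 and 666.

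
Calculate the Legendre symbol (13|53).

1

Reciprocity: 13 ≡ 1 and 53 ≡ 1 (mod 4), so (13/53) = +(53/13).
Reduce top mod 13: now compute (1/13).
Reached (1/13) = 1. Collecting the sign flips along the way, the symbol is +1.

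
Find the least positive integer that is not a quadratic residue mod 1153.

5

(2/1153) = +1, so 2 is a residue.
(3/1153) = +1, so 3 is a residue.
(4/1153) = +1, so 4 is a residue.
(5/1153) = −1, so 5 is the smallest positive non-residue mod 1153.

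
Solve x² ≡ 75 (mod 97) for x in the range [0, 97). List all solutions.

47, 50

97 ≡ 1 (mod 4), so we find a root by search.
Trying successive values, 47² = 2209 ≡ 75 (mod 97). The other root is 97 − 47 = 50.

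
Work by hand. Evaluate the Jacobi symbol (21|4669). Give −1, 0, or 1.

Reciprocity: 21 ≡ 1 and 4669 ≡ 1 (mod 4), so (21/4669) = +(4669/21).
Reduce top mod 21: now compute (7/21).
Reciprocity: 7 ≡ 3 and 21 ≡ 1 (mod 4), so (7/21) = +(21/7).
Reduce top mod 7: now compute (0/7).
Top reduces to 0: gcd > 1, so the symbol is 0.

0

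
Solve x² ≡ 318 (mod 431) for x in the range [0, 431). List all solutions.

Since 431 ≡ 3 (mod 4), a square root of 318 is 318^((431+1)/4) = 318^108 mod 431.
Repeated squaring: 318^2≡270, 318^4≡61, 318^8≡273, 318^16≡397, 318^32≡294, 318^64≡236 (mod 431).
318^108 = 318^(64+32+8+4) ≡ 230 (mod 431).
Check: 230² = 52900 ≡ 318 (mod 431). The two roots are 201 and 230.

201, 230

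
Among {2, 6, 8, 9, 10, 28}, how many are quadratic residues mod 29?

(2/29) = -1 → non-residue.
(6/29) = +1 → QR.
(8/29) = -1 → non-residue.
(9/29) = +1 → QR.
(10/29) = -1 → non-residue.
(28/29) = +1 → QR.
Total quadratic residues among the 6: 3.

3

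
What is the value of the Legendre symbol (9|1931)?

1

Reciprocity: 9 ≡ 1 and 1931 ≡ 3 (mod 4), so (9/1931) = +(1931/9).
Reduce top mod 9: now compute (5/9).
Reciprocity: 5 ≡ 1 and 9 ≡ 1 (mod 4), so (5/9) = +(9/5).
Reduce top mod 5: now compute (4/5).
Pull out 2^2: since 5 ≡ 5 (mod 8), (2/5) = -1, so (2/5)^2 = +1.
Reached (1/5) = 1. Collecting the sign flips along the way, the symbol is +1.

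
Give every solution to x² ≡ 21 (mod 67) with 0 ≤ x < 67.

17, 50

Since 67 ≡ 3 (mod 4), a square root of 21 is 21^((67+1)/4) = 21^17 mod 67.
Repeated squaring: 21^2≡39, 21^4≡47, 21^8≡65, 21^16≡4 (mod 67).
21^17 = 21^(16+1) ≡ 17 (mod 67).
Check: 17² = 289 ≡ 21 (mod 67). The two roots are 17 and 50.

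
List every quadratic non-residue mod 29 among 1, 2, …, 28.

2,3,8,10,11,12,14,15,17,18,19,21,26,27

Square k = 1,…,14 (k and 29−k give the same square):
1²=1, 2²=4, 3²=9, 4²=16, 5²=25, 6²≡7, 7²≡20, 8²≡6, 9²≡23, 10²≡13, 11²≡5, 12²≡28, 13²≡24, 14²≡22 (mod 29).
The residues are {1, 4, 5, 6, 7, 9, 13, 16, 20, 22, 23, 24, 25, 28}; the non-residues are the remaining 14 nonzero classes.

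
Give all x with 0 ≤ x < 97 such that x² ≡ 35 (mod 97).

36, 61

97 ≡ 1 (mod 4), so we find a root by search.
Trying successive values, 36² = 1296 ≡ 35 (mod 97). The other root is 97 − 36 = 61.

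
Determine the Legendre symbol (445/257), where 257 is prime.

-1

First reduce: 445 ≡ 188 (mod 257).
Pull out 2^2: since 257 ≡ 1 (mod 8), (2/257) = +1, so (2/257)^2 = +1.
Reciprocity: 47 ≡ 3 and 257 ≡ 1 (mod 4), so (47/257) = +(257/47).
Reduce top mod 47: now compute (22/47).
Pull out 2: since 47 ≡ 7 (mod 8), (2/47) = +1.
Reciprocity: 11 ≡ 3 and 47 ≡ 3 (mod 4), so (11/47) = −(47/11).
Reduce top mod 11: now compute (3/11).
Reciprocity: 3 ≡ 3 and 11 ≡ 3 (mod 4), so (3/11) = −(11/3).
Reduce top mod 3: now compute (2/3).
Pull out 2: since 3 ≡ 3 (mod 8), (2/3) = -1.
Reached (1/3) = 1. Collecting the sign flips along the way, the symbol is -1.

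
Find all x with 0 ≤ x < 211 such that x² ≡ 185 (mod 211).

Since 211 ≡ 3 (mod 4), a square root of 185 is 185^((211+1)/4) = 185^53 mod 211.
Repeated squaring: 185^2≡43, 185^4≡161, 185^8≡179, 185^16≡180, 185^32≡117 (mod 211).
185^53 = 185^(32+16+4+1) ≡ 117 (mod 211).
Check: 117² = 13689 ≡ 185 (mod 211). The two roots are 94 and 117.

94, 117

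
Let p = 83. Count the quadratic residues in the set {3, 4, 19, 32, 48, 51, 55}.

(3/83) = +1 → QR.
(4/83) = +1 → QR.
(19/83) = -1 → non-residue.
(32/83) = -1 → non-residue.
(48/83) = +1 → QR.
(51/83) = +1 → QR.
(55/83) = -1 → non-residue.
Total quadratic residues among the 7: 4.

4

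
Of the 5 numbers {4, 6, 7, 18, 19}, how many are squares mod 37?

(4/37) = +1 → QR.
(6/37) = -1 → non-residue.
(7/37) = +1 → QR.
(18/37) = -1 → non-residue.
(19/37) = -1 → non-residue.
Total quadratic residues among the 5: 2.

2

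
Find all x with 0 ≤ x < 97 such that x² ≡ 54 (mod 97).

97 ≡ 1 (mod 4), so we find a root by search.
Trying successive values, 32² = 1024 ≡ 54 (mod 97). The other root is 97 − 32 = 65.

32, 65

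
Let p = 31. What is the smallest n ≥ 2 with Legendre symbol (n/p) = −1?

3

(2/31) = +1, so 2 is a residue.
(3/31) = −1, so 3 is the smallest positive non-residue mod 31.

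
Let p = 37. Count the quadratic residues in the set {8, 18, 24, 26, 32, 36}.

2

(8/37) = -1 → non-residue.
(18/37) = -1 → non-residue.
(24/37) = -1 → non-residue.
(26/37) = +1 → QR.
(32/37) = -1 → non-residue.
(36/37) = +1 → QR.
Total quadratic residues among the 6: 2.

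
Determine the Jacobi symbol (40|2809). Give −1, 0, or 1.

1

Pull out 2^3: since 2809 ≡ 1 (mod 8), (2/2809) = +1, so (2/2809)^3 = +1.
Reciprocity: 5 ≡ 1 and 2809 ≡ 1 (mod 4), so (5/2809) = +(2809/5).
Reduce top mod 5: now compute (4/5).
Pull out 2^2: since 5 ≡ 5 (mod 8), (2/5) = -1, so (2/5)^2 = +1.
Reached (1/5) = 1. Collecting the sign flips along the way, the symbol is +1.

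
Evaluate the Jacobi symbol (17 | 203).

1

Reciprocity: 17 ≡ 1 and 203 ≡ 3 (mod 4), so (17/203) = +(203/17).
Reduce top mod 17: now compute (16/17).
Pull out 2^4: since 17 ≡ 1 (mod 8), (2/17) = +1, so (2/17)^4 = +1.
Reached (1/17) = 1. Collecting the sign flips along the way, the symbol is +1.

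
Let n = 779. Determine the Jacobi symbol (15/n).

1

Reciprocity: 15 ≡ 3 and 779 ≡ 3 (mod 4), so (15/779) = −(779/15).
Reduce top mod 15: now compute (14/15).
Pull out 2: since 15 ≡ 7 (mod 8), (2/15) = +1.
Reciprocity: 7 ≡ 3 and 15 ≡ 3 (mod 4), so (7/15) = −(15/7).
Reduce top mod 7: now compute (1/7).
Reached (1/7) = 1. Collecting the sign flips along the way, the symbol is +1.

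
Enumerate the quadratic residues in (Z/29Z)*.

1, 4, 5, 6, 7, 9, 13, 16, 20, 22, 23, 24, 25, 28

Square k = 1,…,14 (k and 29−k give the same square):
1²=1, 2²=4, 3²=9, 4²=16, 5²=25, 6²≡7, 7²≡20, 8²≡6, 9²≡23, 10²≡13, 11²≡5, 12²≡28, 13²≡24, 14²≡22 (mod 29).
So the quadratic residues mod 29 are {1, 4, 5, 6, 7, 9, 13, 16, 20, 22, 23, 24, 25, 28}.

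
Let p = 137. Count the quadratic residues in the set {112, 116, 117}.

(112/137) = +1 → QR.
(116/137) = -1 → non-residue.
(117/137) = -1 → non-residue.
Total quadratic residues among the 3: 1.

1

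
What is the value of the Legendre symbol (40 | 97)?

-1

Euler's criterion: (40/97) ≡ 40^48 (mod 97).
40^2 ≡ 48 (mod 97)
40^4 ≡ 73 (mod 97)
40^8 ≡ 91 (mod 97)
40^16 ≡ 36 (mod 97)
40^32 ≡ 35 (mod 97)
40^48 = 40^(32+16) ≡ 96 (mod 97).
Result is 96 ≡ −1, so (40/97) = −1.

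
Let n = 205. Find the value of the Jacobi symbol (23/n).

-1

Reciprocity: 23 ≡ 3 and 205 ≡ 1 (mod 4), so (23/205) = +(205/23).
Reduce top mod 23: now compute (21/23).
Reciprocity: 21 ≡ 1 and 23 ≡ 3 (mod 4), so (21/23) = +(23/21).
Reduce top mod 21: now compute (2/21).
Pull out 2: since 21 ≡ 5 (mod 8), (2/21) = -1.
Reached (1/21) = 1. Collecting the sign flips along the way, the symbol is -1.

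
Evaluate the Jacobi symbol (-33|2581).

-1

First reduce: -33 ≡ 2548 (mod 2581).
Pull out 2^2: since 2581 ≡ 5 (mod 8), (2/2581) = -1, so (2/2581)^2 = +1.
Reciprocity: 637 ≡ 1 and 2581 ≡ 1 (mod 4), so (637/2581) = +(2581/637).
Reduce top mod 637: now compute (33/637).
Reciprocity: 33 ≡ 1 and 637 ≡ 1 (mod 4), so (33/637) = +(637/33).
Reduce top mod 33: now compute (10/33).
Pull out 2: since 33 ≡ 1 (mod 8), (2/33) = +1.
Reciprocity: 5 ≡ 1 and 33 ≡ 1 (mod 4), so (5/33) = +(33/5).
Reduce top mod 5: now compute (3/5).
Reciprocity: 3 ≡ 3 and 5 ≡ 1 (mod 4), so (3/5) = +(5/3).
Reduce top mod 3: now compute (2/3).
Pull out 2: since 3 ≡ 3 (mod 8), (2/3) = -1.
Reached (1/3) = 1. Collecting the sign flips along the way, the symbol is -1.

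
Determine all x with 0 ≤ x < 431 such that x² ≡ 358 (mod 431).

97, 334

Since 431 ≡ 3 (mod 4), a square root of 358 is 358^((431+1)/4) = 358^108 mod 431.
Repeated squaring: 358^2≡157, 358^4≡82, 358^8≡259, 358^16≡276, 358^32≡320, 358^64≡253 (mod 431).
358^108 = 358^(64+32+8+4) ≡ 97 (mod 431).
Check: 97² = 9409 ≡ 358 (mod 431). The two roots are 97 and 334.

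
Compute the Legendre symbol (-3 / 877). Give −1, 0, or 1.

First reduce: -3 ≡ 874 (mod 877).
Pull out 2: since 877 ≡ 5 (mod 8), (2/877) = -1.
Reciprocity: 437 ≡ 1 and 877 ≡ 1 (mod 4), so (437/877) = +(877/437).
Reduce top mod 437: now compute (3/437).
Reciprocity: 3 ≡ 3 and 437 ≡ 1 (mod 4), so (3/437) = +(437/3).
Reduce top mod 3: now compute (2/3).
Pull out 2: since 3 ≡ 3 (mod 8), (2/3) = -1.
Reached (1/3) = 1. Collecting the sign flips along the way, the symbol is +1.

1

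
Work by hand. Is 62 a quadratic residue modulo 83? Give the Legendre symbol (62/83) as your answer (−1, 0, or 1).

-1

Euler's criterion: (62/83) ≡ 62^41 (mod 83).
62^2 ≡ 26 (mod 83)
62^4 ≡ 12 (mod 83)
62^8 ≡ 61 (mod 83)
62^16 ≡ 69 (mod 83)
62^32 ≡ 30 (mod 83)
62^41 = 62^(32+8+1) ≡ 82 (mod 83).
Result is 82 ≡ −1, so (62/83) = −1.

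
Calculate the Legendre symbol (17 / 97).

-1

Euler's criterion: (17/97) ≡ 17^48 (mod 97).
17^2 ≡ 95 (mod 97)
17^4 ≡ 4 (mod 97)
17^8 ≡ 16 (mod 97)
17^16 ≡ 62 (mod 97)
17^32 ≡ 61 (mod 97)
17^48 = 17^(32+16) ≡ 96 (mod 97).
Result is 96 ≡ −1, so (17/97) = −1.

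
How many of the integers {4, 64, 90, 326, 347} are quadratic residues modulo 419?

(4/419) = +1 → QR.
(64/419) = +1 → QR.
(90/419) = -1 → non-residue.
(326/419) = +1 → QR.
(347/419) = +1 → QR.
Total quadratic residues among the 5: 4.

4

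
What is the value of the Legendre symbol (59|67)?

Euler's criterion: (59/67) ≡ 59^33 (mod 67).
59^2 ≡ 64 (mod 67)
59^4 ≡ 9 (mod 67)
59^8 ≡ 14 (mod 67)
59^16 ≡ 62 (mod 67)
59^32 ≡ 25 (mod 67)
59^33 = 59^(32+1) ≡ 1 (mod 67).
Result is 1, so (59/67) = 1.

1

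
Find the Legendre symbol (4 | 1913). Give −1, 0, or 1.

Pull out 2^2: since 1913 ≡ 1 (mod 8), (2/1913) = +1, so (2/1913)^2 = +1.
Reached (1/1913) = 1. Collecting the sign flips along the way, the symbol is +1.

1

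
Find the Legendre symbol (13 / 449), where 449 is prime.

Euler's criterion: (13/449) ≡ 13^224 (mod 449).
13^2 ≡ 169 (mod 449)
13^4 ≡ 274 (mod 449)
13^8 ≡ 93 (mod 449)
13^16 ≡ 118 (mod 449)
13^32 ≡ 5 (mod 449)
13^64 ≡ 25 (mod 449)
13^128 ≡ 176 (mod 449)
13^224 = 13^(128+64+32) ≡ 448 (mod 449).
Result is 448 ≡ −1, so (13/449) = −1.

-1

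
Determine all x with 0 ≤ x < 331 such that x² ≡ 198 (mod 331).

Since 331 ≡ 3 (mod 4), a square root of 198 is 198^((331+1)/4) = 198^83 mod 331.
Repeated squaring: 198^2≡146, 198^4≡132, 198^8≡212, 198^16≡259, 198^32≡219, 198^64≡297 (mod 331).
198^83 = 198^(64+16+2+1) ≡ 308 (mod 331).
Check: 308² = 94864 ≡ 198 (mod 331). The two roots are 23 and 308.

23, 308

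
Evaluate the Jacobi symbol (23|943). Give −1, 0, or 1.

Reciprocity: 23 ≡ 3 and 943 ≡ 3 (mod 4), so (23/943) = −(943/23).
Reduce top mod 23: now compute (0/23).
Top reduces to 0: gcd > 1, so the symbol is 0.

0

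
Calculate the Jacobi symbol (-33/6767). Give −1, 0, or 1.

First reduce: -33 ≡ 6734 (mod 6767).
Pull out 2: since 6767 ≡ 7 (mod 8), (2/6767) = +1.
Reciprocity: 3367 ≡ 3 and 6767 ≡ 3 (mod 4), so (3367/6767) = −(6767/3367).
Reduce top mod 3367: now compute (33/3367).
Reciprocity: 33 ≡ 1 and 3367 ≡ 3 (mod 4), so (33/3367) = +(3367/33).
Reduce top mod 33: now compute (1/33).
Reached (1/33) = 1. Collecting the sign flips along the way, the symbol is -1.

-1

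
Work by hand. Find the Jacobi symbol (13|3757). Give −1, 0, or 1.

Reciprocity: 13 ≡ 1 and 3757 ≡ 1 (mod 4), so (13/3757) = +(3757/13).
Reduce top mod 13: now compute (0/13).
Top reduces to 0: gcd > 1, so the symbol is 0.

0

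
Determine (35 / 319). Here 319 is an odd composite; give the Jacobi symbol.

-1

Reciprocity: 35 ≡ 3 and 319 ≡ 3 (mod 4), so (35/319) = −(319/35).
Reduce top mod 35: now compute (4/35).
Pull out 2^2: since 35 ≡ 3 (mod 8), (2/35) = -1, so (2/35)^2 = +1.
Reached (1/35) = 1. Collecting the sign flips along the way, the symbol is -1.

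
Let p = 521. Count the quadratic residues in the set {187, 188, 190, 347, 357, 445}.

(187/521) = -1 → non-residue.
(188/521) = +1 → QR.
(190/521) = -1 → non-residue.
(347/521) = -1 → non-residue.
(357/521) = -1 → non-residue.
(445/521) = -1 → non-residue.
Total quadratic residues among the 6: 1.

1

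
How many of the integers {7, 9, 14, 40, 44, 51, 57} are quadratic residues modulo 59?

4

(7/59) = +1 → QR.
(9/59) = +1 → QR.
(14/59) = -1 → non-residue.
(40/59) = -1 → non-residue.
(44/59) = -1 → non-residue.
(51/59) = +1 → QR.
(57/59) = +1 → QR.
Total quadratic residues among the 7: 4.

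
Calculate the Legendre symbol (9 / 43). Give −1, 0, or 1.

1

Euler's criterion: (9/43) ≡ 9^21 (mod 43).
9^2 ≡ 38 (mod 43)
9^4 ≡ 25 (mod 43)
9^8 ≡ 23 (mod 43)
9^16 ≡ 13 (mod 43)
9^21 = 9^(16+4+1) ≡ 1 (mod 43).
Result is 1, so (9/43) = 1.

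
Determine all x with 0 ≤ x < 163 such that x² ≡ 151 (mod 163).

Since 163 ≡ 3 (mod 4), a square root of 151 is 151^((163+1)/4) = 151^41 mod 163.
Repeated squaring: 151^2≡144, 151^4≡35, 151^8≡84, 151^16≡47, 151^32≡90 (mod 163).
151^41 = 151^(32+8+1) ≡ 71 (mod 163).
Check: 71² = 5041 ≡ 151 (mod 163). The two roots are 71 and 92.

71, 92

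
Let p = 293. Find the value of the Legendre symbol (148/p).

Euler's criterion: (148/293) ≡ 148^146 (mod 293).
148^2 ≡ 222 (mod 293)
148^4 ≡ 60 (mod 293)
148^8 ≡ 84 (mod 293)
148^16 ≡ 24 (mod 293)
148^32 ≡ 283 (mod 293)
148^64 ≡ 100 (mod 293)
148^128 ≡ 38 (mod 293)
148^146 = 148^(128+16+2) ≡ 1 (mod 293).
Result is 1, so (148/293) = 1.

1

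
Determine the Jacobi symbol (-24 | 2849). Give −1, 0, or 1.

-1

First reduce: -24 ≡ 2825 (mod 2849).
Reciprocity: 2825 ≡ 1 and 2849 ≡ 1 (mod 4), so (2825/2849) = +(2849/2825).
Reduce top mod 2825: now compute (24/2825).
Pull out 2^3: since 2825 ≡ 1 (mod 8), (2/2825) = +1, so (2/2825)^3 = +1.
Reciprocity: 3 ≡ 3 and 2825 ≡ 1 (mod 4), so (3/2825) = +(2825/3).
Reduce top mod 3: now compute (2/3).
Pull out 2: since 3 ≡ 3 (mod 8), (2/3) = -1.
Reached (1/3) = 1. Collecting the sign flips along the way, the symbol is -1.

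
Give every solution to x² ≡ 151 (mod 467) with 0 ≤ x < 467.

Since 467 ≡ 3 (mod 4), a square root of 151 is 151^((467+1)/4) = 151^117 mod 467.
Repeated squaring: 151^2≡385, 151^4≡186, 151^8≡38, 151^16≡43, 151^32≡448, 151^64≡361 (mod 467).
151^117 = 151^(64+32+16+4+1) ≡ 119 (mod 467).
Check: 119² = 14161 ≡ 151 (mod 467). The two roots are 119 and 348.

119, 348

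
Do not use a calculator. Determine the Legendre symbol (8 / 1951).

1

Pull out 2^3: since 1951 ≡ 7 (mod 8), (2/1951) = +1, so (2/1951)^3 = +1.
Reached (1/1951) = 1. Collecting the sign flips along the way, the symbol is +1.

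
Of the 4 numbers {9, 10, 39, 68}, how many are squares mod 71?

2

(9/71) = +1 → QR.
(10/71) = +1 → QR.
(39/71) = -1 → non-residue.
(68/71) = -1 → non-residue.
Total quadratic residues among the 4: 2.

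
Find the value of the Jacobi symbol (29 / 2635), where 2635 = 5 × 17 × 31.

Reciprocity: 29 ≡ 1 and 2635 ≡ 3 (mod 4), so (29/2635) = +(2635/29).
Reduce top mod 29: now compute (25/29).
Reciprocity: 25 ≡ 1 and 29 ≡ 1 (mod 4), so (25/29) = +(29/25).
Reduce top mod 25: now compute (4/25).
Pull out 2^2: since 25 ≡ 1 (mod 8), (2/25) = +1, so (2/25)^2 = +1.
Reached (1/25) = 1. Collecting the sign flips along the way, the symbol is +1.

1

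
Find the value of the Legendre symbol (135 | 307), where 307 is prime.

1

Reciprocity: 135 ≡ 3 and 307 ≡ 3 (mod 4), so (135/307) = −(307/135).
Reduce top mod 135: now compute (37/135).
Reciprocity: 37 ≡ 1 and 135 ≡ 3 (mod 4), so (37/135) = +(135/37).
Reduce top mod 37: now compute (24/37).
Pull out 2^3: since 37 ≡ 5 (mod 8), (2/37) = -1, so (2/37)^3 = -1.
Reciprocity: 3 ≡ 3 and 37 ≡ 1 (mod 4), so (3/37) = +(37/3).
Reduce top mod 3: now compute (1/3).
Reached (1/3) = 1. Collecting the sign flips along the way, the symbol is +1.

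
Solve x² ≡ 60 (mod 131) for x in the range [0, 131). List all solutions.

45, 86

Since 131 ≡ 3 (mod 4), a square root of 60 is 60^((131+1)/4) = 60^33 mod 131.
Repeated squaring: 60^2≡63, 60^4≡39, 60^8≡80, 60^16≡112, 60^32≡99 (mod 131).
60^33 = 60^(32+1) ≡ 45 (mod 131).
Check: 45² = 2025 ≡ 60 (mod 131). The two roots are 45 and 86.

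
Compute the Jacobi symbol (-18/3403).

First reduce: -18 ≡ 3385 (mod 3403).
Reciprocity: 3385 ≡ 1 and 3403 ≡ 3 (mod 4), so (3385/3403) = +(3403/3385).
Reduce top mod 3385: now compute (18/3385).
Pull out 2: since 3385 ≡ 1 (mod 8), (2/3385) = +1.
Reciprocity: 9 ≡ 1 and 3385 ≡ 1 (mod 4), so (9/3385) = +(3385/9).
Reduce top mod 9: now compute (1/9).
Reached (1/9) = 1. Collecting the sign flips along the way, the symbol is +1.

1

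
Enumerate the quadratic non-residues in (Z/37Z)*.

2,5,6,8,13,14,15,17,18,19,20,22,23,24,29,31,32,35

Square k = 1,…,18 (k and 37−k give the same square):
1²=1, 2²=4, 3²=9, 4²=16, 5²=25, 6²=36, 7²≡12, 8²≡27, 9²≡7, 10²≡26, 11²≡10, 12²≡33, 13²≡21, 14²≡11, 15²≡3, 16²≡34, 17²≡30, 18²≡28 (mod 37).
The residues are {1, 3, 4, 7, 9, 10, 11, 12, 16, 21, 25, 26, 27, 28, 30, 33, 34, 36}; the non-residues are the remaining 18 nonzero classes.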